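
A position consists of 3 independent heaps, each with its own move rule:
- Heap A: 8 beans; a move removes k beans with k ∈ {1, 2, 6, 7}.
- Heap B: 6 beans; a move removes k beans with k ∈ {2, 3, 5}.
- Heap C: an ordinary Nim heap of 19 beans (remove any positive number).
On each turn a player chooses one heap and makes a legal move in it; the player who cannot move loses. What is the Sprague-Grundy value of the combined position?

Grundy values for heap A (subtraction set {1, 2, 6, 7}):
k:     0  1  2  3  4  5  6  7  8
g(k):  0  1  2  0  1  2  3  4  0
So g(8) = 0.
Build the Grundy sequence for heap B with g(k) = mex{g(k−s) : s ∈ {2, 3, 5}, s ≤ k}:
k:     0  1  2  3  4  5  6
g(k):  0  0  1  1  2  2  3
So g(6) = 3.
Heap C is a plain Nim heap of size 19, so its Grundy value is 19.
The value of a disjunctive sum is the nim-sum of the parts.
Combined value = 0 XOR 3 XOR 19 = 16.

16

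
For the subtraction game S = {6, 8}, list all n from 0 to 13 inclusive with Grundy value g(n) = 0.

Grundy values for subtraction set {6, 8}:
g(0) = mex{} = 0
g(1) = mex{} = 0
g(2) = mex{} = 0
g(3) = mex{} = 0
g(4) = mex{} = 0
g(5) = mex{} = 0
g(6) = mex{0} = 1
g(7) = mex{0} = 1
g(8) = mex{0} = 1
g(9) = mex{0} = 1
g(10) = mex{0} = 1
g(11) = mex{0} = 1
g(12) = mex{0,1} = 2
g(13) = mex{0,1} = 2
The P-positions (g = 0) in 0..13 are 0, 1, 2, 3, 4, 5.

0, 1, 2, 3, 4, 5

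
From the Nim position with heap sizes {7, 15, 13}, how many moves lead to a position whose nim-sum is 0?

3

Compute the nim-sum pairwise:
7 XOR 15 = 8
8 XOR 13 = 5
The overall nim-sum is X = 5. A heap of size p has a winning move iff p XOR X < p (reduce it to p XOR X).
  7: 7 XOR 5 = 2 < 7 — winning move (to 2).
  15: 15 XOR 5 = 10 < 15 — winning move (to 10).
  13: 13 XOR 5 = 8 < 13 — winning move (to 8).
That gives 3 winning moves.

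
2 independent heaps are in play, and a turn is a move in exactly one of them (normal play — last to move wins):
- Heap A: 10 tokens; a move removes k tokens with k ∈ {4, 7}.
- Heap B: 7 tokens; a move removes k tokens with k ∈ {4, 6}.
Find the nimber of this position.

Build the Grundy sequence for heap A with g(k) = mex{g(k−s) : s ∈ {4, 7}, s ≤ k}:
k:     0  1  2  3  4  5  6  7  8  9 10
g(k):  0  0  0  0  1  1  1  1  2  2  2
So g(10) = 2.
Build the Grundy sequence for heap B with g(k) = mex{g(k−s) : s ∈ {4, 6}, s ≤ k}:
k:     0  1  2  3  4  5  6  7
g(k):  0  0  0  0  1  1  1  1
So g(7) = 1.
By the Sprague-Grundy theorem, the Grundy value of a sum of independent games is the XOR of the component values.
Combined value = 2 XOR 1 = 3.

3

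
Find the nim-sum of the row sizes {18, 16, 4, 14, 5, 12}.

Nim-sum: 18 XOR 16 XOR 4 XOR 14 XOR 5 XOR 12 = 1.

1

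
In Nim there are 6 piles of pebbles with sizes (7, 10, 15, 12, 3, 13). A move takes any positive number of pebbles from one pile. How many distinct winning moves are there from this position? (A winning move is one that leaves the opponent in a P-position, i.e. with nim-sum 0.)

In binary:
  0111  (7)
  1010  (10)
  1111  (15)
  1100  (12)
  0011  (3)
  1101  (13)
  ----
  0000  (0)
The nim-sum is already 0, so every move leaves a nonzero nim-sum — there are no winning moves.

0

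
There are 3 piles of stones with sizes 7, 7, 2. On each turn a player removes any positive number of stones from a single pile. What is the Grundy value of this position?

Bitwise XOR of the heap sizes:
  111  (7)
  111  (7)
  010  (2)
  ---
  010  (2)

2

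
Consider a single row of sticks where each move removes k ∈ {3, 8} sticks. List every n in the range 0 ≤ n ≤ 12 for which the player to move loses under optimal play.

0, 1, 2, 6, 7, 11, 12

Build the Grundy sequence with g(k) = mex{g(k−s) : s ∈ {3, 8}, s ≤ k}:
k:     0  1  2  3  4  5  6  7  8  9 10 11 12
g(k):  0  0  0  1  1  1  0  0  2  1  1  0  0
The P-positions (g = 0) in 0..12 are 0, 1, 2, 6, 7, 11, 12.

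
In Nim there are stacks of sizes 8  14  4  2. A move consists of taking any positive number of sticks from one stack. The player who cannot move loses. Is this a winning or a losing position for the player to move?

Losing position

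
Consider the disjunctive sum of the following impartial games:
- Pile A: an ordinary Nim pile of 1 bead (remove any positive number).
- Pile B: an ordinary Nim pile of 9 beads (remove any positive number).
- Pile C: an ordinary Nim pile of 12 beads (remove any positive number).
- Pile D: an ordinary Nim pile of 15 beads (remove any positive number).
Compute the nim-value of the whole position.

Pile A is a plain Nim pile of size 1, so its Grundy value is 1.
Pile B is a plain Nim pile of size 9, so its Grundy value is 9.
Pile C is a plain Nim pile of size 12, so its Grundy value is 12.
Pile D is a plain Nim pile of size 15, so its Grundy value is 15.
By the Sprague-Grundy theorem, the Grundy value of a sum of independent games is the XOR of the component values.
Combined value = 1 XOR 9 XOR 12 XOR 15 = 11.

11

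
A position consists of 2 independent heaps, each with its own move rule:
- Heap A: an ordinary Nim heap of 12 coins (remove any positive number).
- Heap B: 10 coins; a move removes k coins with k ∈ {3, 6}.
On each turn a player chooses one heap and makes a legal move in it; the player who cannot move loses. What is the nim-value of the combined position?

Heap A is a plain Nim heap of size 12, so its Grundy value is 12.
For heap B, compute g(0), g(1), … with moves {3, 6}:
k:     0  1  2  3  4  5  6  7  8  9 10
g(k):  0  0  0  1  1  1  2  2  2  0  0
So g(10) = 0.
By the Sprague-Grundy theorem, the Grundy value of a sum of independent games is the XOR of the component values.
Combined value = 12 XOR 0 = 12.

12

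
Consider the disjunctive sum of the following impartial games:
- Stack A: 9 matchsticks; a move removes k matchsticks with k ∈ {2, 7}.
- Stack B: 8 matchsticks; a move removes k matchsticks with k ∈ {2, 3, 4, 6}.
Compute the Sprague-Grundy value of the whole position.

For stack A, compute g(0), g(1), … with moves {2, 7}:
k:     0  1  2  3  4  5  6  7  8  9
g(k):  0  0  1  1  0  0  1  1  2  0
So g(9) = 0.
Build the Grundy sequence for stack B with g(k) = mex{g(k−s) : s ∈ {2, 3, 4, 6}, s ≤ k}:
k:     0  1  2  3  4  5  6  7  8
g(k):  0  0  1  1  2  2  3  3  0
So g(8) = 0.
The value of a disjunctive sum is the nim-sum of the parts.
Combined value = 0 XOR 0 = 0.

0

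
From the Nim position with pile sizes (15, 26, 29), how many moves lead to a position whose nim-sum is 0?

3

Nim-sum: 15 XOR 26 XOR 29 = 8.
The overall nim-sum is X = 8. A pile of size p has a winning move iff p XOR X < p (reduce it to p XOR X).
  15: 15 XOR 8 = 7 < 15 — winning move (to 7).
  26: 26 XOR 8 = 18 < 26 — winning move (to 18).
  29: 29 XOR 8 = 21 < 29 — winning move (to 21).
That gives 3 winning moves.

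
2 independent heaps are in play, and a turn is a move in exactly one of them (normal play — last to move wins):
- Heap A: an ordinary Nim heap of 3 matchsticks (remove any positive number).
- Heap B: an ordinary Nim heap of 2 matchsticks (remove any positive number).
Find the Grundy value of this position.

1

Heap A is a plain Nim heap of size 3, so its Grundy value is 3.
Heap B is a plain Nim heap of size 2, so its Grundy value is 2.
The value of a disjunctive sum is the nim-sum of the parts.
Combined value = 3 ⊕ 2 = 1.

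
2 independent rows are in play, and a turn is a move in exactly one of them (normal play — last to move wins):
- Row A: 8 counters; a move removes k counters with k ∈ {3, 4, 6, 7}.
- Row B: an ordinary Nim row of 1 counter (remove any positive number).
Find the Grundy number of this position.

3

Grundy values for row A (subtraction set {3, 4, 6, 7}):
k:     0  1  2  3  4  5  6  7  8
g(k):  0  0  0  1  1  1  2  2  2
So g(8) = 2.
Row B is a plain Nim row of size 1, so its Grundy value is 1.
The value of a disjunctive sum is the nim-sum of the parts.
Combined value = 2 ⊕ 1 = 3.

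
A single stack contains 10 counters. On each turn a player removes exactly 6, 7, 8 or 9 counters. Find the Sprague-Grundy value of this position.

Build the Grundy sequence with g(k) = mex{g(k−s) : s ∈ {6, 7, 8, 9}, s ≤ k}:
k:     0  1  2  3  4  5  6  7  8  9 10
g(k):  0  0  0  0  0  0  1  1  1  1  1
So g(10) = 1.

1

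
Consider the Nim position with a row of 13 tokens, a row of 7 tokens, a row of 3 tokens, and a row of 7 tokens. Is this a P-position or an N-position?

Bitwise XOR of the heap sizes:
  1101  (13)
  0111  (7)
  0011  (3)
  0111  (7)
  ----
  1110  (14)
The nim-sum is 14 ≠ 0, so this is an N-position: the player to move can win.

N-position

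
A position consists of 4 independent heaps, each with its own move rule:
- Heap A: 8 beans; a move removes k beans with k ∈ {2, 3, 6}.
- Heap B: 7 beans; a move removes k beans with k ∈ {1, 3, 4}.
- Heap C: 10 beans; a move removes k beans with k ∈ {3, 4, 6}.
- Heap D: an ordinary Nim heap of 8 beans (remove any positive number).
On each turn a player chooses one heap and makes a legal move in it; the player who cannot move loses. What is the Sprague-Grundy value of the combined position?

10

Grundy values for heap A (subtraction set {2, 3, 6}):
k:     0  1  2  3  4  5  6  7  8
g(k):  0  0  1  1  2  0  3  1  2
So g(8) = 2.
Grundy values for heap B (subtraction set {1, 3, 4}):
g(0) = mex{} = 0
g(1) = mex{0} = 1
g(2) = mex{1} = 0
g(3) = mex{0} = 1
g(4) = mex{0,1} = 2
g(5) = mex{0,1,2} = 3
g(6) = mex{0,1,3} = 2
g(7) = mex{1,2} = 0
So g(7) = 0.
Grundy values for heap C (subtraction set {3, 4, 6}):
g(0) = mex{} = 0
g(1) = mex{} = 0
g(2) = mex{} = 0
g(3) = mex{0} = 1
g(4) = mex{0} = 1
g(5) = mex{0} = 1
g(6) = mex{0,1} = 2
g(7) = mex{0,1} = 2
g(8) = mex{0,1} = 2
g(9) = mex{1,2} = 0
g(10) = mex{1,2} = 0
So g(10) = 0.
Heap D is a plain Nim heap of size 8, so its Grundy value is 8.
The value of a disjunctive sum is the nim-sum of the parts.
Combined value = 2 XOR 0 XOR 0 XOR 8 = 10.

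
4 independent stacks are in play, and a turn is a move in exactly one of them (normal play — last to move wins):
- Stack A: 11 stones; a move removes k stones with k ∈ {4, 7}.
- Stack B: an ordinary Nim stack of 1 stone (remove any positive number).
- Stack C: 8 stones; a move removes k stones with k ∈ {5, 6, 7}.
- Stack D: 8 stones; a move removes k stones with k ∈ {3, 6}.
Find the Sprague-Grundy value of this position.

2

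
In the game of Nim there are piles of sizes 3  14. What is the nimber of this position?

13

Compute the nim-sum pairwise:
3 XOR 14 = 13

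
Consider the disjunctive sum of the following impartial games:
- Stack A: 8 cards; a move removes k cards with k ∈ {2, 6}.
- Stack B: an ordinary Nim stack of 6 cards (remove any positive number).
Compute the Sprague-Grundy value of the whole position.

6

Grundy values for stack A (subtraction set {2, 6}):
k:     0  1  2  3  4  5  6  7  8
g(k):  0  0  1  1  0  0  1  1  0
So g(8) = 0.
Stack B is a plain Nim stack of size 6, so its Grundy value is 6.
The value of a disjunctive sum is the nim-sum of the parts.
Combined value = 0 ⊕ 6 = 6.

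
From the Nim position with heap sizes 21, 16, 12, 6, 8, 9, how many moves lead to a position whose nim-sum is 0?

Compute the nim-sum pairwise:
21 ⊕ 16 = 5
5 ⊕ 12 = 9
9 ⊕ 6 = 15
15 ⊕ 8 = 7
7 ⊕ 9 = 14
The overall nim-sum is X = 14. A heap of size p has a winning move iff p XOR X < p (reduce it to p XOR X).
  21: 21 XOR 14 = 27 ≥ 21 — no move.
  16: 16 XOR 14 = 30 ≥ 16 — no move.
  12: 12 XOR 14 = 2 < 12 — winning move (to 2).
  6: 6 XOR 14 = 8 ≥ 6 — no move.
  8: 8 XOR 14 = 6 < 8 — winning move (to 6).
  9: 9 XOR 14 = 7 < 9 — winning move (to 7).
That gives 3 winning moves.

3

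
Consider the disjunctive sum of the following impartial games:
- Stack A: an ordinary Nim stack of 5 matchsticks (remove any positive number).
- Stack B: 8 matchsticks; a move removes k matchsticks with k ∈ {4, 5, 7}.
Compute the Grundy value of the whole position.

Stack A is a plain Nim stack of size 5, so its Grundy value is 5.
For stack B, compute g(0), g(1), … with moves {4, 5, 7}:
g(0) = mex{} = 0
g(1) = mex{} = 0
g(2) = mex{} = 0
g(3) = mex{} = 0
g(4) = mex{0} = 1
g(5) = mex{0} = 1
g(6) = mex{0} = 1
g(7) = mex{0} = 1
g(8) = mex{0,1} = 2
So g(8) = 2.
By the Sprague-Grundy theorem, the Grundy value of a sum of independent games is the XOR of the component values.
Combined value = 5 XOR 2 = 7.

7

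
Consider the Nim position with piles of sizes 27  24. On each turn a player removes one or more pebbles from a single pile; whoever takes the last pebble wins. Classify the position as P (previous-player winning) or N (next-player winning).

N-position

Nim-sum: 27 ⊕ 24 = 3.
The nim-sum is 3 ≠ 0, so this is an N-position: the player to move can win.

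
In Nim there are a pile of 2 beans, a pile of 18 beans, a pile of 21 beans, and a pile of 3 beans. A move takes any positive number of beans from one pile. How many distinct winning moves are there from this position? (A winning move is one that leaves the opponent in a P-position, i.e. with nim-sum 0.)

1

Compute the nim-sum pairwise:
2 XOR 18 = 16
16 XOR 21 = 5
5 XOR 3 = 6
The overall nim-sum is X = 6. A pile of size p has a winning move iff p XOR X < p (reduce it to p XOR X).
  2: 2 XOR 6 = 4 ≥ 2 — no move.
  18: 18 XOR 6 = 20 ≥ 18 — no move.
  21: 21 XOR 6 = 19 < 21 — winning move (to 19).
  3: 3 XOR 6 = 5 ≥ 3 — no move.
That gives 1 winning move.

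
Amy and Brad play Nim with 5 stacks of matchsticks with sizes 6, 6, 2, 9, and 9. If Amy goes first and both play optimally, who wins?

Amy wins

Write each in binary and XOR column by column:
  0110  (6)
  0110  (6)
  0010  (2)
  1001  (9)
  1001  (9)
  ----
  0010  (2)
The nim-sum is 2 ≠ 0, so this is an N-position: the player to move can win; Amy has a winning move.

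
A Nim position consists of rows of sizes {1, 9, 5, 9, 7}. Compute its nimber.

3

Nim-sum: 1 ⊕ 9 ⊕ 5 ⊕ 9 ⊕ 7 = 3.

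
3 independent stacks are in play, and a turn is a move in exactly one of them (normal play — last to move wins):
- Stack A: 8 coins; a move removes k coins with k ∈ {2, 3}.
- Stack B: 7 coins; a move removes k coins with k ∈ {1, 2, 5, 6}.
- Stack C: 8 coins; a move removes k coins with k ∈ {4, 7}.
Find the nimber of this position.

3

Grundy values for stack A (subtraction set {2, 3}):
k:     0  1  2  3  4  5  6  7  8
g(k):  0  0  1  1  2  0  0  1  1
So g(8) = 1.
For stack B, compute g(0), g(1), … with moves {1, 2, 5, 6}:
k:     0  1  2  3  4  5  6  7
g(k):  0  1  2  0  1  2  3  0
So g(7) = 0.
Grundy values for stack C (subtraction set {4, 7}):
g(0) = mex{} = 0
g(1) = mex{} = 0
g(2) = mex{} = 0
g(3) = mex{} = 0
g(4) = mex{0} = 1
g(5) = mex{0} = 1
g(6) = mex{0} = 1
g(7) = mex{0} = 1
g(8) = mex{0,1} = 2
So g(8) = 2.
By the Sprague-Grundy theorem, the Grundy value of a sum of independent games is the XOR of the component values.
Combined value = 1 ⊕ 0 ⊕ 2 = 3.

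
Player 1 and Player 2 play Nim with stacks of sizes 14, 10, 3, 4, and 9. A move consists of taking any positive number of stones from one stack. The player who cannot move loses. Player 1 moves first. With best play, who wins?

Player 1 wins

Nim-sum: 14 XOR 10 XOR 3 XOR 4 XOR 9 = 10.
The nim-sum is 10 ≠ 0, so this is an N-position: the player to move can win; Player 1 has a winning move.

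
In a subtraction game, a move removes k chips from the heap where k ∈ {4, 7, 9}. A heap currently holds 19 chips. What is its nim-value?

1

Build the Grundy sequence with g(k) = mex{g(k−s) : s ∈ {4, 7, 9}, s ≤ k}:
k:     0  1  2  3  4  5  6  7  8  9 10 11 12 13 14 15 16 17 18 19
g(k):  0  0  0  0  1  1  1  1  2  2  2  2  3  0  0  0  0  1  1  1
So g(19) = 1.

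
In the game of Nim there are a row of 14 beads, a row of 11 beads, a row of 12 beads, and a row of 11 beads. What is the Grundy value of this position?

Nim-sum: 14 ^ 11 ^ 12 ^ 11 = 2.

2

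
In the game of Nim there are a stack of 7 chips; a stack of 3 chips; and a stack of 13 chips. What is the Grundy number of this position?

Nim-sum: 7 ^ 3 ^ 13 = 9.

9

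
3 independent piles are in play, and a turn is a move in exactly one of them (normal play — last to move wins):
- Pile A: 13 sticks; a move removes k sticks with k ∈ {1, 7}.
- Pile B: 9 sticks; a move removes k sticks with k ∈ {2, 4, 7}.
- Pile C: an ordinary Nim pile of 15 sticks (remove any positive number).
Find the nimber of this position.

14

For pile A, compute g(0), g(1), … with moves {1, 7}:
k:     0  1  2  3  4  5  6  7  8  9 10 11 12 13
g(k):  0  1  0  1  0  1  0  1  0  1  0  1  0  1
So g(13) = 1.
Grundy values for pile B (subtraction set {2, 4, 7}):
g(0) = mex{} = 0
g(1) = mex{} = 0
g(2) = mex{0} = 1
g(3) = mex{0} = 1
g(4) = mex{0,1} = 2
g(5) = mex{0,1} = 2
g(6) = mex{1,2} = 0
g(7) = mex{0,1,2} = 3
g(8) = mex{0,2} = 1
g(9) = mex{1,2,3} = 0
So g(9) = 0.
Pile C is a plain Nim pile of size 15, so its Grundy value is 15.
The value of a disjunctive sum is the nim-sum of the parts.
Combined value = 1 ⊕ 0 ⊕ 15 = 14.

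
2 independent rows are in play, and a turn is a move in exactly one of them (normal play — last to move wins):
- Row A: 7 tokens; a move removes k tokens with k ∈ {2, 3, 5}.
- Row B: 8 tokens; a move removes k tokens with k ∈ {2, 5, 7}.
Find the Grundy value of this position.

2

Build the Grundy sequence for row A with g(k) = mex{g(k−s) : s ∈ {2, 3, 5}, s ≤ k}:
k:     0  1  2  3  4  5  6  7
g(k):  0  0  1  1  2  2  3  0
So g(7) = 0.
For row B, compute g(0), g(1), … with moves {2, 5, 7}:
g(0) = mex{} = 0
g(1) = mex{} = 0
g(2) = mex{0} = 1
g(3) = mex{0} = 1
g(4) = mex{1} = 0
g(5) = mex{0,1} = 2
g(6) = mex{0} = 1
g(7) = mex{0,1,2} = 3
g(8) = mex{0,1} = 2
So g(8) = 2.
By the Sprague-Grundy theorem, the Grundy value of a sum of independent games is the XOR of the component values.
Combined value = 0 ⊕ 2 = 2.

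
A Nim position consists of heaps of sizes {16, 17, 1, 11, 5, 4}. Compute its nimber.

10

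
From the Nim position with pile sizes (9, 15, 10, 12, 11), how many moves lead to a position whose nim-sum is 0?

5

Nim-sum: 9 ^ 15 ^ 10 ^ 12 ^ 11 = 11.
The overall nim-sum is X = 11. A pile of size p has a winning move iff p XOR X < p (reduce it to p XOR X).
  9: 9 XOR 11 = 2 < 9 — winning move (to 2).
  15: 15 XOR 11 = 4 < 15 — winning move (to 4).
  10: 10 XOR 11 = 1 < 10 — winning move (to 1).
  12: 12 XOR 11 = 7 < 12 — winning move (to 7).
  11: 11 XOR 11 = 0 < 11 — winning move (to 0).
That gives 5 winning moves.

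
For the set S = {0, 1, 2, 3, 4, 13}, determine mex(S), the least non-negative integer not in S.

5

The values 0, 1, 2, 3, 4 are all present; 5 is the first non-negative integer missing from the set.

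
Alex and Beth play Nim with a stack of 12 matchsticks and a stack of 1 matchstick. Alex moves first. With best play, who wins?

Alex wins

Bitwise XOR of the heap sizes:
  1100  (12)
  0001  (1)
  ----
  1101  (13)
The nim-sum is 13 ≠ 0, so this is an N-position: the player to move can win; Alex has a winning move.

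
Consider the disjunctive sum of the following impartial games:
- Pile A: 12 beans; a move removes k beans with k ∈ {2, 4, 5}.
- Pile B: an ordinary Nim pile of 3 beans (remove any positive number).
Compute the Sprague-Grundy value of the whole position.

Build the Grundy sequence for pile A with g(k) = mex{g(k−s) : s ∈ {2, 4, 5}, s ≤ k}:
g(0) = mex{} = 0
g(1) = mex{} = 0
g(2) = mex{0} = 1
g(3) = mex{0} = 1
g(4) = mex{0,1} = 2
g(5) = mex{0,1} = 2
g(6) = mex{0,1,2} = 3
g(7) = mex{1,2} = 0
g(8) = mex{1,2,3} = 0
g(9) = mex{0,2} = 1
g(10) = mex{0,2,3} = 1
g(11) = mex{0,1,3} = 2
g(12) = mex{0,1} = 2
So g(12) = 2.
Pile B is a plain Nim pile of size 3, so its Grundy value is 3.
The value of a disjunctive sum is the nim-sum of the parts.
Combined value = 2 ⊕ 3 = 1.

1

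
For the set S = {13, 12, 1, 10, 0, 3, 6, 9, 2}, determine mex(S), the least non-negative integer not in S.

The values 0, 1, 2, 3 are all present; 4 is the first non-negative integer missing from the set.

4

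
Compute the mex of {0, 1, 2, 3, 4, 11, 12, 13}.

5

The values 0, 1, 2, 3, 4 are all present; 5 is the first non-negative integer missing from the set.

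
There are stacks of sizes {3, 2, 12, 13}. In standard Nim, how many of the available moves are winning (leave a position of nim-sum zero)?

Compute the nim-sum pairwise:
3 ^ 2 = 1
1 ^ 12 = 13
13 ^ 13 = 0
The nim-sum is already 0, so every move leaves a nonzero nim-sum — there are no winning moves.

0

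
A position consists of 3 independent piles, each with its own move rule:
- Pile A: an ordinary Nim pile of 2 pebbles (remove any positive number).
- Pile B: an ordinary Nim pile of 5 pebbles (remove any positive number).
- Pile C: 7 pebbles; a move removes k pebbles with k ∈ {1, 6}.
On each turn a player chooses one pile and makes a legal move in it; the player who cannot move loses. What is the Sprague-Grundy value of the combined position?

7

Pile A is a plain Nim pile of size 2, so its Grundy value is 2.
Pile B is a plain Nim pile of size 5, so its Grundy value is 5.
For pile C, compute g(0), g(1), … with moves {1, 6}:
k:     0  1  2  3  4  5  6  7
g(k):  0  1  0  1  0  1  2  0
So g(7) = 0.
The value of a disjunctive sum is the nim-sum of the parts.
Combined value = 2 XOR 5 XOR 0 = 7.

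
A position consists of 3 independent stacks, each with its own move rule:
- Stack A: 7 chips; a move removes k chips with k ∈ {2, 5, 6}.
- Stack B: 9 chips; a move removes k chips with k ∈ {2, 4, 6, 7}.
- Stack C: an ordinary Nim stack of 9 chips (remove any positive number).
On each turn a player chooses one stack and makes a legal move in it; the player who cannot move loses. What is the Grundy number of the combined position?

10

For stack A, compute g(0), g(1), … with moves {2, 5, 6}:
g(0) = mex{} = 0
g(1) = mex{} = 0
g(2) = mex{0} = 1
g(3) = mex{0} = 1
g(4) = mex{1} = 0
g(5) = mex{0,1} = 2
g(6) = mex{0} = 1
g(7) = mex{0,1,2} = 3
So g(7) = 3.
Grundy values for stack B (subtraction set {2, 4, 6, 7}):
k:     0  1  2  3  4  5  6  7  8  9
g(k):  0  0  1  1  2  2  3  3  4  0
So g(9) = 0.
Stack C is a plain Nim stack of size 9, so its Grundy value is 9.
The value of a disjunctive sum is the nim-sum of the parts.
Combined value = 3 XOR 0 XOR 9 = 10.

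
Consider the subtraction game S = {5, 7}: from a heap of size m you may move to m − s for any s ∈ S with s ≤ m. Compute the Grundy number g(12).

Build the Grundy sequence with g(k) = mex{g(k−s) : s ∈ {5, 7}, s ≤ k}:
g(0) = mex{} = 0
g(1) = mex{} = 0
g(2) = mex{} = 0
g(3) = mex{} = 0
g(4) = mex{} = 0
g(5) = mex{0} = 1
g(6) = mex{0} = 1
g(7) = mex{0} = 1
g(8) = mex{0} = 1
g(9) = mex{0} = 1
g(10) = mex{0,1} = 2
g(11) = mex{0,1} = 2
g(12) = mex{1} = 0
So g(12) = 0.

0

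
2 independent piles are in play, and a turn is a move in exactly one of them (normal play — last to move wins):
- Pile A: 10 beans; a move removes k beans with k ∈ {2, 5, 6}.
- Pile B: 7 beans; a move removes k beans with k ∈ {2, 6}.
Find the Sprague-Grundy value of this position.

0

Grundy values for pile A (subtraction set {2, 5, 6}):
g(0) = mex{} = 0
g(1) = mex{} = 0
g(2) = mex{0} = 1
g(3) = mex{0} = 1
g(4) = mex{1} = 0
g(5) = mex{0,1} = 2
g(6) = mex{0} = 1
g(7) = mex{0,1,2} = 3
g(8) = mex{1} = 0
g(9) = mex{0,1,3} = 2
g(10) = mex{0,2} = 1
So g(10) = 1.
For pile B, compute g(0), g(1), … with moves {2, 6}:
k:     0  1  2  3  4  5  6  7
g(k):  0  0  1  1  0  0  1  1
So g(7) = 1.
The value of a disjunctive sum is the nim-sum of the parts.
Combined value = 1 XOR 1 = 0.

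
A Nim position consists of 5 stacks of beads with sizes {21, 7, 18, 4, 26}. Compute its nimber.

30

Compute the nim-sum pairwise:
21 ^ 7 = 18
18 ^ 18 = 0
0 ^ 4 = 4
4 ^ 26 = 30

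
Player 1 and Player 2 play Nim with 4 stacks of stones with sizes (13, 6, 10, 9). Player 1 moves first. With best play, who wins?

Player 1 wins

Nim-sum: 13 ^ 6 ^ 10 ^ 9 = 8.
The nim-sum is 8 ≠ 0, so this is an N-position: the player to move can win; Player 1 has a winning move.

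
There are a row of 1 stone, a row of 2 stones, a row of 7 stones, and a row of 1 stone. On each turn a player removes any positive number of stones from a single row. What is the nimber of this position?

Compute the nim-sum pairwise:
1 ^ 2 = 3
3 ^ 7 = 4
4 ^ 1 = 5

5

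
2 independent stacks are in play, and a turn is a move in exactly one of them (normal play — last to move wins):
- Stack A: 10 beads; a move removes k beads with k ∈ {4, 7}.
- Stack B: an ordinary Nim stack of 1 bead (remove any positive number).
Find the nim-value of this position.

3

Build the Grundy sequence for stack A with g(k) = mex{g(k−s) : s ∈ {4, 7}, s ≤ k}:
g(0) = mex{} = 0
g(1) = mex{} = 0
g(2) = mex{} = 0
g(3) = mex{} = 0
g(4) = mex{0} = 1
g(5) = mex{0} = 1
g(6) = mex{0} = 1
g(7) = mex{0} = 1
g(8) = mex{0,1} = 2
g(9) = mex{0,1} = 2
g(10) = mex{0,1} = 2
So g(10) = 2.
Stack B is a plain Nim stack of size 1, so its Grundy value is 1.
By the Sprague-Grundy theorem, the Grundy value of a sum of independent games is the XOR of the component values.
Combined value = 2 ⊕ 1 = 3.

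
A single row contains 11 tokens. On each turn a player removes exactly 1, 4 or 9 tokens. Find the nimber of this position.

Compute g(0), g(1), … for moves {1, 4, 9}:
g(0) = mex{} = 0
g(1) = mex{0} = 1
g(2) = mex{1} = 0
g(3) = mex{0} = 1
g(4) = mex{0,1} = 2
g(5) = mex{1,2} = 0
g(6) = mex{0} = 1
g(7) = mex{1} = 0
g(8) = mex{0,2} = 1
g(9) = mex{0,1} = 2
g(10) = mex{1,2} = 0
g(11) = mex{0} = 1
So g(11) = 1.

1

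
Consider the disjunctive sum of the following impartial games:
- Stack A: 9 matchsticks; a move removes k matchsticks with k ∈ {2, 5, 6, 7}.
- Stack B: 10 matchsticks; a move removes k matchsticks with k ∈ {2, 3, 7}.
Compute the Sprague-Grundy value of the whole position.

Grundy values for stack A (subtraction set {2, 5, 6, 7}):
g(0) = mex{} = 0
g(1) = mex{} = 0
g(2) = mex{0} = 1
g(3) = mex{0} = 1
g(4) = mex{1} = 0
g(5) = mex{0,1} = 2
g(6) = mex{0} = 1
g(7) = mex{0,1,2} = 3
g(8) = mex{0,1} = 2
g(9) = mex{0,1,3} = 2
So g(9) = 2.
For stack B, compute g(0), g(1), … with moves {2, 3, 7}:
k:     0  1  2  3  4  5  6  7  8  9 10
g(k):  0  0  1  1  2  0  0  1  1  2  0
So g(10) = 0.
The value of a disjunctive sum is the nim-sum of the parts.
Combined value = 2 XOR 0 = 2.

2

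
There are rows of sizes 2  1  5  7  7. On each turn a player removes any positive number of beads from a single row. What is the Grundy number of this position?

Compute the nim-sum pairwise:
2 ^ 1 = 3
3 ^ 5 = 6
6 ^ 7 = 1
1 ^ 7 = 6

6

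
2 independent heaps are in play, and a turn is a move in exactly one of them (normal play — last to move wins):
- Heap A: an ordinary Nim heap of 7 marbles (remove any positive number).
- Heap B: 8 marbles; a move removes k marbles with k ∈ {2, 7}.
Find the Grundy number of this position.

Heap A is a plain Nim heap of size 7, so its Grundy value is 7.
Build the Grundy sequence for heap B with g(k) = mex{g(k−s) : s ∈ {2, 7}, s ≤ k}:
g(0) = mex{} = 0
g(1) = mex{} = 0
g(2) = mex{0} = 1
g(3) = mex{0} = 1
g(4) = mex{1} = 0
g(5) = mex{1} = 0
g(6) = mex{0} = 1
g(7) = mex{0} = 1
g(8) = mex{0,1} = 2
So g(8) = 2.
The value of a disjunctive sum is the nim-sum of the parts.
Combined value = 7 ⊕ 2 = 5.

5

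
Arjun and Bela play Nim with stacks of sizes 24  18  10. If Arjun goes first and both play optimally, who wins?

Bela wins

Nim-sum: 24 ^ 18 ^ 10 = 0.
The nim-sum is 0, so this is a P-position: the player to move is in a losing position under optimal play; Arjun is about to move from it and so loses — Bela wins.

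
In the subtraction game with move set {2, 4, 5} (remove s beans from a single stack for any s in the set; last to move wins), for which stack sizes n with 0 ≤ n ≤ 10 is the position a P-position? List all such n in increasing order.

0, 1, 7, 8

Build the Grundy sequence with g(k) = mex{g(k−s) : s ∈ {2, 4, 5}, s ≤ k}:
g(0) = mex{} = 0
g(1) = mex{} = 0
g(2) = mex{0} = 1
g(3) = mex{0} = 1
g(4) = mex{0,1} = 2
g(5) = mex{0,1} = 2
g(6) = mex{0,1,2} = 3
g(7) = mex{1,2} = 0
g(8) = mex{1,2,3} = 0
g(9) = mex{0,2} = 1
g(10) = mex{0,2,3} = 1
The P-positions (g = 0) in 0..10 are 0, 1, 7, 8.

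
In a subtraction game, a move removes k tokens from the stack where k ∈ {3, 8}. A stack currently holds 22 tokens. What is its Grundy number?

0

Build the Grundy sequence with g(k) = mex{g(k−s) : s ∈ {3, 8}, s ≤ k}:
k:     0  1  2  3  4  5  6  7  8  9 10 11 12 13 14 15 16 17 18 19 20 21 22
g(k):  0  0  0  1  1  1  0  0  2  1  1  0  0  0  1  1  1  0  0  2  1  1  0
So g(22) = 0.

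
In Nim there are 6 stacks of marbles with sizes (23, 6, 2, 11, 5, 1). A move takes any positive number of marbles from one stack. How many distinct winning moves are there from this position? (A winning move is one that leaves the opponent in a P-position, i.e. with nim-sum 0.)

1

Bitwise XOR of the heap sizes:
  10111  (23)
  00110  (6)
  00010  (2)
  01011  (11)
  00101  (5)
  00001  (1)
  -----
  11100  (28)
The overall nim-sum is X = 28. A stack of size p has a winning move iff p XOR X < p (reduce it to p XOR X).
  23: 23 XOR 28 = 11 < 23 — winning move (to 11).
  6: 6 XOR 28 = 26 ≥ 6 — no move.
  2: 2 XOR 28 = 30 ≥ 2 — no move.
  11: 11 XOR 28 = 23 ≥ 11 — no move.
  5: 5 XOR 28 = 25 ≥ 5 — no move.
  1: 1 XOR 28 = 29 ≥ 1 — no move.
That gives 1 winning move.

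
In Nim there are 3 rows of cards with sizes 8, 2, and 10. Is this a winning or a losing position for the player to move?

Nim-sum: 8 ⊕ 2 ⊕ 10 = 0.
The nim-sum is 0, so this is a P-position: the player to move is in a losing position under optimal play.

Losing position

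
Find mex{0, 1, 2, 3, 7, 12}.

4

The values 0, 1, 2, 3 are all present; 4 is the first non-negative integer missing from the set.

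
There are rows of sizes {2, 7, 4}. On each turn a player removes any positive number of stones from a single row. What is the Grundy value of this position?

Compute the nim-sum pairwise:
2 XOR 7 = 5
5 XOR 4 = 1

1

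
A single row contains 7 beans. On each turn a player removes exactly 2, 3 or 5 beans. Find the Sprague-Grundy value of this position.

0

Grundy values for subtraction set {2, 3, 5}:
k:     0  1  2  3  4  5  6  7
g(k):  0  0  1  1  2  2  3  0
So g(7) = 0.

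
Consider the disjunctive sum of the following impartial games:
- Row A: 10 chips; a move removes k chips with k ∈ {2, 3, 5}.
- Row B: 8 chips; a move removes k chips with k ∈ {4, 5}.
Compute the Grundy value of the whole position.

3

Grundy values for row A (subtraction set {2, 3, 5}):
k:     0  1  2  3  4  5  6  7  8  9 10
g(k):  0  0  1  1  2  2  3  0  0  1  1
So g(10) = 1.
Grundy values for row B (subtraction set {4, 5}):
k:     0  1  2  3  4  5  6  7  8
g(k):  0  0  0  0  1  1  1  1  2
So g(8) = 2.
The value of a disjunctive sum is the nim-sum of the parts.
Combined value = 1 ⊕ 2 = 3.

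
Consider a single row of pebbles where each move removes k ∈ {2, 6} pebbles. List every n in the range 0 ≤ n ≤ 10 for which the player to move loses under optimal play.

0, 1, 4, 5, 8, 9

Grundy values for subtraction set {2, 6}:
g(0) = mex{} = 0
g(1) = mex{} = 0
g(2) = mex{0} = 1
g(3) = mex{0} = 1
g(4) = mex{1} = 0
g(5) = mex{1} = 0
g(6) = mex{0} = 1
g(7) = mex{0} = 1
g(8) = mex{1} = 0
g(9) = mex{1} = 0
g(10) = mex{0} = 1
The P-positions (g = 0) in 0..10 are 0, 1, 4, 5, 8, 9.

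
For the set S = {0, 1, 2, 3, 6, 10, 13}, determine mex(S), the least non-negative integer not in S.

4

The values 0, 1, 2, 3 are all present; 4 is the first non-negative integer missing from the set.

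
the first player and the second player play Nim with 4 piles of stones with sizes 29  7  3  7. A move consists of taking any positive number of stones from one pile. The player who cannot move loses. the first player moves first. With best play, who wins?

Nim-sum: 29 XOR 7 XOR 3 XOR 7 = 30.
The nim-sum is 30 ≠ 0, so this is an N-position: the player to move can win; the first player has a winning move.

the first player wins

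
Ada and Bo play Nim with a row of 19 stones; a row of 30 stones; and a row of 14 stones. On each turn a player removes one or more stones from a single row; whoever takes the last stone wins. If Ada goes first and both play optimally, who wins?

Nim-sum: 19 ^ 30 ^ 14 = 3.
The nim-sum is 3 ≠ 0, so this is an N-position: the player to move can win; Ada has a winning move.

Ada wins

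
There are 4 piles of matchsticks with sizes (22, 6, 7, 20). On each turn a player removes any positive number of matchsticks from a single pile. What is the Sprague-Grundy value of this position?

Compute the nim-sum pairwise:
22 ^ 6 = 16
16 ^ 7 = 23
23 ^ 20 = 3

3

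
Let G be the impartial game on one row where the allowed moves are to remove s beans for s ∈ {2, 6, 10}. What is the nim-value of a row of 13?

Compute g(0), g(1), … for moves {2, 6, 10}:
g(0) = mex{} = 0
g(1) = mex{} = 0
g(2) = mex{0} = 1
g(3) = mex{0} = 1
g(4) = mex{1} = 0
g(5) = mex{1} = 0
g(6) = mex{0} = 1
g(7) = mex{0} = 1
g(8) = mex{1} = 0
g(9) = mex{1} = 0
g(10) = mex{0} = 1
g(11) = mex{0} = 1
g(12) = mex{1} = 0
g(13) = mex{1} = 0
So g(13) = 0.

0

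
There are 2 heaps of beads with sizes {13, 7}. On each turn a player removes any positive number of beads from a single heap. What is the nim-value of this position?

Nim-sum: 13 XOR 7 = 10.

10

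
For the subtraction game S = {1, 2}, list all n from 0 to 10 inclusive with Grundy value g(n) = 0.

0, 3, 6, 9

Compute g(0), g(1), … for moves {1, 2}:
k:     0  1  2  3  4  5  6  7  8  9 10
g(k):  0  1  2  0  1  2  0  1  2  0  1
The P-positions (g = 0) in 0..10 are 0, 3, 6, 9.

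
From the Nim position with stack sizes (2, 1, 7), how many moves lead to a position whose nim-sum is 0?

Bitwise XOR of the heap sizes:
  010  (2)
  001  (1)
  111  (7)
  ---
  100  (4)
The overall nim-sum is X = 4. A stack of size p has a winning move iff p XOR X < p (reduce it to p XOR X).
  2: 2 XOR 4 = 6 ≥ 2 — no move.
  1: 1 XOR 4 = 5 ≥ 1 — no move.
  7: 7 XOR 4 = 3 < 7 — winning move (to 3).
That gives 1 winning move.

1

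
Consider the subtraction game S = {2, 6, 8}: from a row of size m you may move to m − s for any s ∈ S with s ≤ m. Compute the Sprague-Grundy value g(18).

0

Build the Grundy sequence with g(k) = mex{g(k−s) : s ∈ {2, 6, 8}, s ≤ k}:
k:     0  1  2  3  4  5  6  7  8  9 10 11 12 13 14 15 16 17 18
g(k):  0  0  1  1  0  0  1  1  2  2  3  3  2  2  0  0  1  1  0
So g(18) = 0.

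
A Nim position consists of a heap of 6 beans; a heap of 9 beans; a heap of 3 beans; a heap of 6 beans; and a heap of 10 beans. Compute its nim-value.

0

Bitwise XOR of the heap sizes:
  0110  (6)
  1001  (9)
  0011  (3)
  0110  (6)
  1010  (10)
  ----
  0000  (0)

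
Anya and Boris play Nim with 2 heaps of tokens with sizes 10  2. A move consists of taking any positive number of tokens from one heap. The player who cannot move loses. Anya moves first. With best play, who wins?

Anya wins

Compute the nim-sum pairwise:
10 ⊕ 2 = 8
The nim-sum is 8 ≠ 0, so this is an N-position: the player to move can win; Anya has a winning move.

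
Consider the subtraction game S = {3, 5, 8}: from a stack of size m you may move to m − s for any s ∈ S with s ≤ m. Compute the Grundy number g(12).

Grundy values for subtraction set {3, 5, 8}:
g(0) = mex{} = 0
g(1) = mex{} = 0
g(2) = mex{} = 0
g(3) = mex{0} = 1
g(4) = mex{0} = 1
g(5) = mex{0} = 1
g(6) = mex{0,1} = 2
g(7) = mex{0,1} = 2
g(8) = mex{0,1} = 2
g(9) = mex{0,1,2} = 3
g(10) = mex{0,1,2} = 3
g(11) = mex{1,2} = 0
g(12) = mex{1,2,3} = 0
So g(12) = 0.

0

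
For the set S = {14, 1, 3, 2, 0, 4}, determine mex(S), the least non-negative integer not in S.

5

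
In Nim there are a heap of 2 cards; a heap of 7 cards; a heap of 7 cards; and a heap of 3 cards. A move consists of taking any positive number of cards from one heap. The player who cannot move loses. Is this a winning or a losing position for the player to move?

Winning position

Bitwise XOR of the heap sizes:
  010  (2)
  111  (7)
  111  (7)
  011  (3)
  ---
  001  (1)
The nim-sum is 1 ≠ 0, so this is an N-position: the player to move can win.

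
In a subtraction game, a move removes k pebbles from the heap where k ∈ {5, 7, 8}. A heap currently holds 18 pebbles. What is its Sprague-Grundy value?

Grundy values for subtraction set {5, 7, 8}:
k:     0  1  2  3  4  5  6  7  8  9 10 11 12 13 14 15 16 17 18
g(k):  0  0  0  0  0  1  1  1  1  1  2  2  2  0  0  0  0  0  1
So g(18) = 1.

1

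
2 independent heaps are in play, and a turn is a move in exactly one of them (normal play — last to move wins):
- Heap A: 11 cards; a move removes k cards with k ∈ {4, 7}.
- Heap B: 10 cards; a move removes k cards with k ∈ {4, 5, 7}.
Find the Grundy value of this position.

Build the Grundy sequence for heap A with g(k) = mex{g(k−s) : s ∈ {4, 7}, s ≤ k}:
g(0) = mex{} = 0
g(1) = mex{} = 0
g(2) = mex{} = 0
g(3) = mex{} = 0
g(4) = mex{0} = 1
g(5) = mex{0} = 1
g(6) = mex{0} = 1
g(7) = mex{0} = 1
g(8) = mex{0,1} = 2
g(9) = mex{0,1} = 2
g(10) = mex{0,1} = 2
g(11) = mex{1} = 0
So g(11) = 0.
Build the Grundy sequence for heap B with g(k) = mex{g(k−s) : s ∈ {4, 5, 7}, s ≤ k}:
g(0) = mex{} = 0
g(1) = mex{} = 0
g(2) = mex{} = 0
g(3) = mex{} = 0
g(4) = mex{0} = 1
g(5) = mex{0} = 1
g(6) = mex{0} = 1
g(7) = mex{0} = 1
g(8) = mex{0,1} = 2
g(9) = mex{0,1} = 2
g(10) = mex{0,1} = 2
So g(10) = 2.
By the Sprague-Grundy theorem, the Grundy value of a sum of independent games is the XOR of the component values.
Combined value = 0 ⊕ 2 = 2.

2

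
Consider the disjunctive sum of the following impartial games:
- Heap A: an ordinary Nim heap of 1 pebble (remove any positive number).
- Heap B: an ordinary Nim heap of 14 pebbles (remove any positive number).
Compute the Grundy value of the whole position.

Heap A is a plain Nim heap of size 1, so its Grundy value is 1.
Heap B is a plain Nim heap of size 14, so its Grundy value is 14.
By the Sprague-Grundy theorem, the Grundy value of a sum of independent games is the XOR of the component values.
Combined value = 1 ⊕ 14 = 15.

15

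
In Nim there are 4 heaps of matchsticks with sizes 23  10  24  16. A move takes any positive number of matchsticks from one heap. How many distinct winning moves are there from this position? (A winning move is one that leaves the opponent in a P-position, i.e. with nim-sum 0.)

Compute the nim-sum pairwise:
23 ⊕ 10 = 29
29 ⊕ 24 = 5
5 ⊕ 16 = 21
The overall nim-sum is X = 21. A heap of size p has a winning move iff p XOR X < p (reduce it to p XOR X).
  23: 23 XOR 21 = 2 < 23 — winning move (to 2).
  10: 10 XOR 21 = 31 ≥ 10 — no move.
  24: 24 XOR 21 = 13 < 24 — winning move (to 13).
  16: 16 XOR 21 = 5 < 16 — winning move (to 5).
That gives 3 winning moves.

3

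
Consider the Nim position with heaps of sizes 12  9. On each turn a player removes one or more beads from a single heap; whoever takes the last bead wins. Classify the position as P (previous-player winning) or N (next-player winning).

Nim-sum: 12 ^ 9 = 5.
The nim-sum is 5 ≠ 0, so this is an N-position: the player to move can win.

N-position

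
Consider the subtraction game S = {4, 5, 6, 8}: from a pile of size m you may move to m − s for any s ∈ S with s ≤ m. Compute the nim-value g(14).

0

Build the Grundy sequence with g(k) = mex{g(k−s) : s ∈ {4, 5, 6, 8}, s ≤ k}:
g(0) = mex{} = 0
g(1) = mex{} = 0
g(2) = mex{} = 0
g(3) = mex{} = 0
g(4) = mex{0} = 1
g(5) = mex{0} = 1
g(6) = mex{0} = 1
g(7) = mex{0} = 1
g(8) = mex{0,1} = 2
g(9) = mex{0,1} = 2
g(10) = mex{0,1} = 2
g(11) = mex{0,1} = 2
g(12) = mex{1,2} = 0
g(13) = mex{1,2} = 0
g(14) = mex{1,2} = 0
So g(14) = 0.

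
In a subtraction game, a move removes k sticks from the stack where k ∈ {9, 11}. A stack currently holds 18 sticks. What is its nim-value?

Compute g(0), g(1), … for moves {9, 11}:
k:     0  1  2  3  4  5  6  7  8  9 10 11 12 13 14 15 16 17 18
g(k):  0  0  0  0  0  0  0  0  0  1  1  1  1  1  1  1  1  1  2
So g(18) = 2.

2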